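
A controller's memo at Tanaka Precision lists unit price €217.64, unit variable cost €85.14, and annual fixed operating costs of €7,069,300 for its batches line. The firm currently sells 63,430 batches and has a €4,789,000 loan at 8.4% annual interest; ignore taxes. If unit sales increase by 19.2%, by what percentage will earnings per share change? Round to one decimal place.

At 63,430 units, contribution = 63,430 × €132.50 = €8,404,475.00.
Operating income = contribution − fixed costs = €8,404,475.00 − €7,069,300 = €1,335,175.00.
Interest = €402,276.00, so EBIT − I = €932,899.00.
DCL = total CM / (EBIT − I) = €8,404,475.00 / €932,899.00 = 9.0090.
%ΔEPS = DCL × %ΔSales = 9.0090 × +19.2% = +173.0%.

+173.0%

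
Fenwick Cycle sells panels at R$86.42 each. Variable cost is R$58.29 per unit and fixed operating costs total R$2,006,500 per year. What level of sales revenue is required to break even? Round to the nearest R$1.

CM per unit = R$86.42 − R$58.29 = R$28.13; CM ratio = R$28.13 / R$86.42 = 0.3255.
Break-even revenue = fixed costs × price ÷ CM = R$2,006,500 × R$86.42 ÷ R$28.13 = R$6,164,299.

R$6,164,299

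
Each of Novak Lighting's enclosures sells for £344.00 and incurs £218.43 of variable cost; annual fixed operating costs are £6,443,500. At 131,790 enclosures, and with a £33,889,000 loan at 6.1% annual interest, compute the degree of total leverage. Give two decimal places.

2.06

At 131,790 units, contribution = 131,790 × £125.57 = £16,548,870.30.
EBIT = £16,548,870.30 − £6,443,500 = £10,105,370.30. Interest = £2,067,229.00.
DOL = £16,548,870.30 ÷ £10,105,370.30 = 1.6376; DFL = £10,105,370.30 ÷ £8,038,141.30 = 1.2572.
Combined leverage = 1.6376 × 1.2572 = 2.0588.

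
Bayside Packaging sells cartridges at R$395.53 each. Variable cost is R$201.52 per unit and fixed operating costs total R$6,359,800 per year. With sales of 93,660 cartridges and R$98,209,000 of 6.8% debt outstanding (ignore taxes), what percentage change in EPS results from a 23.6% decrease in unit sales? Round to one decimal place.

At 93,660 units, contribution = 93,660 × R$194.01 = R$18,170,976.60.
EBIT = R$18,170,976.60 − R$6,359,800 = R$11,811,176.60.
After interest of R$6,678,212.00, pre-tax earnings = R$5,132,964.60.
Degree of combined leverage = contribution ÷ (EBIT − I) = R$18,170,976.60 ÷ R$5,132,964.60 = 3.5401.
%ΔEPS = DCL × %ΔSales = 3.5401 × -23.6% = -83.5%.

-83.5%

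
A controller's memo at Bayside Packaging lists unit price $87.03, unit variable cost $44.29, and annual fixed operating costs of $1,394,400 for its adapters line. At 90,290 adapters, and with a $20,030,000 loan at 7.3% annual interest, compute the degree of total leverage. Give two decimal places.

3.85

Total contribution margin = 90,290 × $42.74 = $3,858,994.60.
EBIT = $3,858,994.60 − $1,394,400 = $2,464,594.60. Interest = $1,462,190.00, so EBIT − I = $1,002,404.60.
Degree of total leverage = total CM / (EBIT − interest) = $3,858,994.60 / $1,002,404.60 = 3.8497.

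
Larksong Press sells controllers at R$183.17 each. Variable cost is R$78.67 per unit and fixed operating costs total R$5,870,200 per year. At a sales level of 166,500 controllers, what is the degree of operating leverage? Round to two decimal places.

1.51

Total contribution margin = 166,500 × R$104.50 = R$17,399,250.00.
EBIT = R$17,399,250.00 − R$5,870,200 = R$11,529,050.00.
Degree of operating leverage = R$17,399,250.00 / R$11,529,050.00 = 1.5092.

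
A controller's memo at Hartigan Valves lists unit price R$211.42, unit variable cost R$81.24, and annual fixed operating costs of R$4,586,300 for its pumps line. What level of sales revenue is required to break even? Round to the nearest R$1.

Contribution margin per unit = R$211.42 − R$81.24 = R$130.18, a CM ratio of R$130.18 ÷ R$211.42 = 0.6157.
Break-even revenue = fixed costs × price ÷ CM = R$4,586,300 × R$211.42 ÷ R$130.18 = R$7,448,422.

R$7,448,422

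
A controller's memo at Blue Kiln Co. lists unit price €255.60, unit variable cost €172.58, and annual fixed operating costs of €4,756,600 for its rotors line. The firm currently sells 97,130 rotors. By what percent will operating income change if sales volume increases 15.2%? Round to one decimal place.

At 97,130 units, contribution = 97,130 × €83.02 = €8,063,732.60.
Subtracting fixed costs: EBIT = €8,063,732.60 − €4,756,600 = €3,307,132.60.
Degree of operating leverage = €8,063,732.60 / €3,307,132.60 = 2.4383.
%ΔEBIT = DOL × %ΔSales = 2.4383 × +15.2% = +37.1%.

+37.1%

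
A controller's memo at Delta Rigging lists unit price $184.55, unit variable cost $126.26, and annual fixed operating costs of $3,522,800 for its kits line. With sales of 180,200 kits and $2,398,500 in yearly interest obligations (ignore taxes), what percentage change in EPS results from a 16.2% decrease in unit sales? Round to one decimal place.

-37.1%

Contribution at this volume is 180,200 × $58.29 = $10,503,858.00.
EBIT = $10,503,858.00 − $3,522,800 = $6,981,058.00.
After interest of $2,398,500.00, pre-tax earnings = $4,582,558.00.
Degree of combined leverage = contribution ÷ (EBIT − I) = $10,503,858.00 ÷ $4,582,558.00 = 2.2921.
EPS therefore changes by 2.2921 × (-16.2%) = -37.1%.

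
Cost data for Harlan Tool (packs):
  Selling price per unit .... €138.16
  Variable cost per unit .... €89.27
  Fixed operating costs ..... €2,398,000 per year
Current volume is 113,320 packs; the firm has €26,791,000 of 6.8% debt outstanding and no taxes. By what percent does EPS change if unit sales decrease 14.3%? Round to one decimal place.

-60.0%

Contribution at this volume is 113,320 × €48.89 = €5,540,214.80.
Subtracting fixed costs: EBIT = €5,540,214.80 − €2,398,000 = €3,142,214.80.
After interest of €1,821,788.00, pre-tax earnings = €1,320,426.80.
DCL = total CM / (EBIT − I) = €5,540,214.80 / €1,320,426.80 = 4.1958.
EPS therefore changes by 4.1958 × (-14.3%) = -60.0%.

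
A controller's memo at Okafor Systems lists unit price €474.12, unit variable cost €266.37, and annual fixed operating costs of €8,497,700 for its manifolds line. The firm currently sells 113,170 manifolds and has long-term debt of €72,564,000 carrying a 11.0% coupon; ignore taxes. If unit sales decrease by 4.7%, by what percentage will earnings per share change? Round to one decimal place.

-15.7%

At 113,170 units, contribution = 113,170 × €207.75 = €23,511,067.50.
Operating income = contribution − fixed costs = €23,511,067.50 − €8,497,700 = €15,013,367.50.
Interest = €7,982,040.00, so EBIT − I = €7,031,327.50.
Degree of combined leverage = contribution ÷ (EBIT − I) = €23,511,067.50 ÷ €7,031,327.50 = 3.3438.
%ΔEPS = DCL × %ΔSales = 3.3438 × -4.7% = -15.7%.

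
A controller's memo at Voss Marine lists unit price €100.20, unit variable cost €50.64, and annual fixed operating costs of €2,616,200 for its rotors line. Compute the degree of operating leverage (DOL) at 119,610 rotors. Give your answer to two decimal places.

1.79

Contribution at this volume is 119,610 × €49.56 = €5,927,871.60.
Operating income = contribution − fixed costs = €5,927,871.60 − €2,616,200 = €3,311,671.60.
Degree of operating leverage = €5,927,871.60 / €3,311,671.60 = 1.7900.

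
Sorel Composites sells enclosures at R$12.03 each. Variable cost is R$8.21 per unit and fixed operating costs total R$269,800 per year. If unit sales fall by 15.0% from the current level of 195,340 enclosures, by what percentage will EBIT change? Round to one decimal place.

-23.5%

Contribution at this volume is 195,340 × R$3.82 = R$746,198.80.
Operating income = contribution − fixed costs = R$746,198.80 − R$269,800 = R$476,398.80.
So DOL = total CM / EBIT = R$746,198.80 / R$476,398.80 = 1.5663.
%ΔEBIT = DOL × %ΔSales = 1.5663 × -15.0% = -23.5%.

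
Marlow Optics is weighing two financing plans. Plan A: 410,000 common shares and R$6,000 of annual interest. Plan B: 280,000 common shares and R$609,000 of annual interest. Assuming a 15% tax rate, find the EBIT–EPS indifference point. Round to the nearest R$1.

R$1,907,769

At indifference, (EBIT − 6,000)(1 − t)/410,000 = (EBIT − 609,000)(1 − t)/280,000.
Cancelling (1 − t) and cross-multiplying: 280,000·(EBIT − 6,000) = 410,000·(EBIT − 609,000).
EBIT × (410,000 − 280,000) = 609,000 × 410,000 − 6,000 × 280,000 = 248,010,000,000, so EBIT = 248,010,000,000 ÷ 130,000 = 1,907,769.23.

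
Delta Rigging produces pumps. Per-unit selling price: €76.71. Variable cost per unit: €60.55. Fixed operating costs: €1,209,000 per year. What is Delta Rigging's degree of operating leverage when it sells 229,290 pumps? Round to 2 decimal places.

1.48

Total contribution margin = 229,290 × €16.16 = €3,705,326.40.
Subtracting fixed costs: EBIT = €3,705,326.40 − €1,209,000 = €2,496,326.40.
DOL = contribution ÷ EBIT = €3,705,326.40 ÷ €2,496,326.40 = 1.4843.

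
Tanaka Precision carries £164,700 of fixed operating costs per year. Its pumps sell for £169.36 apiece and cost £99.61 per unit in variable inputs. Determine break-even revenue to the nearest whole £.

Contribution margin per unit = £169.36 − £99.61 = £69.75, a CM ratio of £69.75 ÷ £169.36 = 0.4118.
Break-even sales = FC ÷ CM ratio = £164,700 × £169.36 / £69.75 = £399,908.

£399,908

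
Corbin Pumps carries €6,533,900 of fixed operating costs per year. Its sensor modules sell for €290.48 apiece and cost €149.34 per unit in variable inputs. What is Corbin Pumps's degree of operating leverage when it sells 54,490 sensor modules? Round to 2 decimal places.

Contribution at this volume is 54,490 × €141.14 = €7,690,718.60.
EBIT = €7,690,718.60 − €6,533,900 = €1,156,818.60.
So DOL = total CM / EBIT = €7,690,718.60 / €1,156,818.60 = 6.6482.

6.65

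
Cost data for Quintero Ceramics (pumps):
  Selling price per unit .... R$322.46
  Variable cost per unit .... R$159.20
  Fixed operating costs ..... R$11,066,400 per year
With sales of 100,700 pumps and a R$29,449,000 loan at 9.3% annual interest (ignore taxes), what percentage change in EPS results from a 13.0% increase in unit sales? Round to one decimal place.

Total contribution margin = 100,700 × R$163.26 = R$16,440,282.00.
Operating income = contribution − fixed costs = R$16,440,282.00 − R$11,066,400 = R$5,373,882.00.
Interest = R$2,738,757.00, so EBIT − I = R$2,635,125.00.
DCL = total CM / (EBIT − I) = R$16,440,282.00 / R$2,635,125.00 = 6.2389.
EPS therefore changes by 6.2389 × (+13.0%) = +81.1%.

+81.1%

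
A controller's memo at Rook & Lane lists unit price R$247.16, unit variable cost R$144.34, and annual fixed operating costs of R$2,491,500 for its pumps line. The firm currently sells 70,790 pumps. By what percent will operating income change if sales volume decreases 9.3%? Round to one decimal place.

-14.1%

Total contribution margin = 70,790 × R$102.82 = R$7,278,627.80.
Operating income = contribution − fixed costs = R$7,278,627.80 − R$2,491,500 = R$4,787,127.80.
So DOL = total CM / EBIT = R$7,278,627.80 / R$4,787,127.80 = 1.5205.
Operating income changes by 1.5205 × -9.3% = -14.1%.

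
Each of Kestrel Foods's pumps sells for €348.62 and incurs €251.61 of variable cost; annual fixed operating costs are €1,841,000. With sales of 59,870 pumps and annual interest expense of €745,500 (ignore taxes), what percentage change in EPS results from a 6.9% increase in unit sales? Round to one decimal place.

Total contribution margin = 59,870 × €97.01 = €5,807,988.70.
Operating income = contribution − fixed costs = €5,807,988.70 − €1,841,000 = €3,966,988.70.
After interest of €745,500.00, pre-tax earnings = €3,221,488.70.
Degree of combined leverage = contribution ÷ (EBIT − I) = €5,807,988.70 ÷ €3,221,488.70 = 1.8029.
EPS therefore changes by 1.8029 × (+6.9%) = +12.4%.

+12.4%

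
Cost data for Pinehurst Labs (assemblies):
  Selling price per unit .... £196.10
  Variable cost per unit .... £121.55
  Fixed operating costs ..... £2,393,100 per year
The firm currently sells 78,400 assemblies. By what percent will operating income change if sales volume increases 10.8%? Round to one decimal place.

At 78,400 units, contribution = 78,400 × £74.55 = £5,844,720.00.
Operating income = contribution − fixed costs = £5,844,720.00 − £2,393,100 = £3,451,620.00.
DOL = contribution ÷ EBIT = £5,844,720.00 ÷ £3,451,620.00 = 1.6933.
Operating income changes by 1.6933 × +10.8% = +18.3%.

+18.3%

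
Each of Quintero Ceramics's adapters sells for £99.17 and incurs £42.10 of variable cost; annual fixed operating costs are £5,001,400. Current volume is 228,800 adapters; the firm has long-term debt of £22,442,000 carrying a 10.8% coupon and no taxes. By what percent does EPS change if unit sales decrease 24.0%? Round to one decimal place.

-55.6%

At 228,800 units, contribution = 228,800 × £57.07 = £13,057,616.00.
Operating income = contribution − fixed costs = £13,057,616.00 − £5,001,400 = £8,056,216.00.
After interest of £2,423,736.00, pre-tax earnings = £5,632,480.00.
DCL = total CM / (EBIT − I) = £13,057,616.00 / £5,632,480.00 = 2.3183.
%ΔEPS = DCL × %ΔSales = 2.3183 × -24.0% = -55.6%.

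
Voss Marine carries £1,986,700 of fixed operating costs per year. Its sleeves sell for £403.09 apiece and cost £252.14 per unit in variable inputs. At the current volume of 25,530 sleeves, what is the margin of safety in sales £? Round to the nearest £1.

Unit CM = price − variable cost = £403.09 − £252.14 = £150.95. Break-even units = £1,986,700 ÷ £150.95 = 13,161.31; break-even revenue = 13,161.31 × £403.09 = £5,305,193.13.
Current sales = 25,530 × £403.09 = £10,290,887.70.
Margin of safety = £10,290,887.70 − £5,305,193.13 = £4,985,695.

£4,985,695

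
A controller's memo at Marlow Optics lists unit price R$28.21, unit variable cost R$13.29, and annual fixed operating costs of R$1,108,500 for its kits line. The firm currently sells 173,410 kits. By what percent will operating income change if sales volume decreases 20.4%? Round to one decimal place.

-35.7%

Total contribution margin = 173,410 × R$14.92 = R$2,587,277.20.
Subtracting fixed costs: EBIT = R$2,587,277.20 − R$1,108,500 = R$1,478,777.20.
So DOL = total CM / EBIT = R$2,587,277.20 / R$1,478,777.20 = 1.7496.
Operating income changes by 1.7496 × -20.4% = -35.7%.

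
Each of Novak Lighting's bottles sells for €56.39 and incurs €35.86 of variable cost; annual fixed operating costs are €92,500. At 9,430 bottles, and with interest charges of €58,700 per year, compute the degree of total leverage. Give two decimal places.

4.57

Total contribution margin = 9,430 × €20.53 = €193,597.90.
Operating income = contribution − fixed costs = €193,597.90 − €92,500 = €101,097.90. Interest = €58,700.00, so EBIT − I = €42,397.90.
DCL = contribution ÷ (EBIT − I) = €193,597.90 ÷ €42,397.90 = 4.5662.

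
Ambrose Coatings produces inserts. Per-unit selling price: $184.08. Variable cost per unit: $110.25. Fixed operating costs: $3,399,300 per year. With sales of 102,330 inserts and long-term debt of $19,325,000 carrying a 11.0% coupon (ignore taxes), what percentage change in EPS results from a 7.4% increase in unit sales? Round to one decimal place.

+27.5%

Contribution at this volume is 102,330 × $73.83 = $7,555,023.90.
Operating income = contribution − fixed costs = $7,555,023.90 − $3,399,300 = $4,155,723.90.
Interest = $2,125,750.00, so EBIT − I = $2,029,973.90.
DCL = total CM / (EBIT − I) = $7,555,023.90 / $2,029,973.90 = 3.7217.
%ΔEPS = DCL × %ΔSales = 3.7217 × +7.4% = +27.5%.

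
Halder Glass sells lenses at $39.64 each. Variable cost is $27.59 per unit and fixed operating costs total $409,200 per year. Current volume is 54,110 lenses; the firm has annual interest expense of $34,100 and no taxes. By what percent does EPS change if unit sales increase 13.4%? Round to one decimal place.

Contribution at this volume is 54,110 × $12.05 = $652,025.50.
EBIT = $652,025.50 − $409,200 = $242,825.50.
Interest = $34,100.00, so EBIT − I = $208,725.50.
Degree of combined leverage = contribution ÷ (EBIT − I) = $652,025.50 ÷ $208,725.50 = 3.1238.
EPS therefore changes by 3.1238 × (+13.4%) = +41.9%.

+41.9%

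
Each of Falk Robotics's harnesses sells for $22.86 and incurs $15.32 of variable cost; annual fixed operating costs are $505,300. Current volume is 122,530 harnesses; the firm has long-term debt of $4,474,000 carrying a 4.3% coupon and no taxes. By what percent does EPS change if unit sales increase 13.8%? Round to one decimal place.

+56.4%

At 122,530 units, contribution = 122,530 × $7.54 = $923,876.20.
Subtracting fixed costs: EBIT = $923,876.20 − $505,300 = $418,576.20.
Interest = $192,382.00, so EBIT − I = $226,194.20.
DCL = total CM / (EBIT − I) = $923,876.20 / $226,194.20 = 4.0844.
%ΔEPS = DCL × %ΔSales = 4.0844 × +13.8% = +56.4%.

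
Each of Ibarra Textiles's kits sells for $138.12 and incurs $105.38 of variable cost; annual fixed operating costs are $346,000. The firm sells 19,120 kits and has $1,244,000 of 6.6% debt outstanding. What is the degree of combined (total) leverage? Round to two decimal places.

At 19,120 units, contribution = 19,120 × $32.74 = $625,988.80.
Subtracting fixed costs: EBIT = $625,988.80 − $346,000 = $279,988.80. Interest = $82,104.00, so EBIT − I = $197,884.80.
Degree of total leverage = total CM / (EBIT − interest) = $625,988.80 / $197,884.80 = 3.1634.

3.16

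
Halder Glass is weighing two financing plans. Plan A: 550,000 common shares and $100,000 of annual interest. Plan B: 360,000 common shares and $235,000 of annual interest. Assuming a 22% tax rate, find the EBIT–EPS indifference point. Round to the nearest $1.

At indifference, (EBIT − 100,000)(1 − t)/550,000 = (EBIT − 235,000)(1 − t)/360,000.
Cancelling (1 − t) and cross-multiplying: 360,000·(EBIT − 100,000) = 550,000·(EBIT − 235,000).
EBIT × (550,000 − 360,000) = 235,000 × 550,000 − 100,000 × 360,000 = 93,250,000,000, so EBIT = 93,250,000,000 ÷ 190,000 = 490,789.47.

$490,789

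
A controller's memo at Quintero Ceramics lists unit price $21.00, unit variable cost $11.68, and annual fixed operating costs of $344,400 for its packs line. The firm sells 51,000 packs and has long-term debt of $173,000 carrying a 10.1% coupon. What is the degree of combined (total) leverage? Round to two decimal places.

Total contribution margin = 51,000 × $9.32 = $475,320.00.
Operating income = contribution − fixed costs = $475,320.00 − $344,400 = $130,920.00. Interest = $17,473.00, so EBIT − I = $113,447.00.
Degree of total leverage = total CM / (EBIT − interest) = $475,320.00 / $113,447.00 = 4.1898.

4.19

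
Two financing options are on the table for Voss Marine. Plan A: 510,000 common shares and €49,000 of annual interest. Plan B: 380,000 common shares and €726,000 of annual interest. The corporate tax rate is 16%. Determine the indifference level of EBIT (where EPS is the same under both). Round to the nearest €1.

Set EPS_A = EPS_B: (EBIT − €49,000)(1 − 0.16) ÷ 510,000 = (EBIT − €726,000)(1 − 0.16) ÷ 380,000.
Cancelling (1 − t) and cross-multiplying: 380,000·(EBIT − 49,000) = 510,000·(EBIT − 726,000).
Solving, EBIT = (726,000·510,000 − 49,000·380,000) / (510,000 − 380,000) = 351,640,000,000 / 130,000 = 2,704,923.08.

€2,704,923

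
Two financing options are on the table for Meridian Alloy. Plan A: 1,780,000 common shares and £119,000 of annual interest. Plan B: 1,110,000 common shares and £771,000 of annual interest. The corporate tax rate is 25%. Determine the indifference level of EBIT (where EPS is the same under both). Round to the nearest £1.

£1,851,179

At indifference, (EBIT − 119,000)(1 − t)/1,780,000 = (EBIT − 771,000)(1 − t)/1,110,000.
The (1 − t) factor cancels: (EBIT − 119,000) × 1,110,000 = (EBIT − 771,000) × 1,780,000.
Solving, EBIT = (771,000·1,780,000 − 119,000·1,110,000) / (1,780,000 − 1,110,000) = 1,240,290,000,000 / 670,000 = 1,851,179.10.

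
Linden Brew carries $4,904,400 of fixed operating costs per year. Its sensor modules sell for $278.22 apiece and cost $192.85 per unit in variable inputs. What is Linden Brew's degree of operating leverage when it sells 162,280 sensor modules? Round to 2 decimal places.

Total contribution margin = 162,280 × $85.37 = $13,853,843.60.
Operating income = contribution − fixed costs = $13,853,843.60 − $4,904,400 = $8,949,443.60.
DOL = contribution ÷ EBIT = $13,853,843.60 ÷ $8,949,443.60 = 1.5480.

1.55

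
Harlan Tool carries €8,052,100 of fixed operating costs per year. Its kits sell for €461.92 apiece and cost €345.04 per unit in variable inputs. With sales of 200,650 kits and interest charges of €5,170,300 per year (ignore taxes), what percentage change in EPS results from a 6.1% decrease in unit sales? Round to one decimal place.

Contribution at this volume is 200,650 × €116.88 = €23,451,972.00.
Subtracting fixed costs: EBIT = €23,451,972.00 − €8,052,100 = €15,399,872.00.
Interest = €5,170,300.00, so EBIT − I = €10,229,572.00.
DCL = total CM / (EBIT − I) = €23,451,972.00 / €10,229,572.00 = 2.2926.
%ΔEPS = DCL × %ΔSales = 2.2926 × -6.1% = -14.0%.

-14.0%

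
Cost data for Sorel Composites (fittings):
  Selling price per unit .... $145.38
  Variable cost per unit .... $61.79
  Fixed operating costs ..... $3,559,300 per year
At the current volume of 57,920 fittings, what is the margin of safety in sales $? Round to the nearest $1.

Unit CM = price − variable cost = $145.38 − $61.79 = $83.59. Break-even units = $3,559,300 ÷ $83.59 = 42,580.45; break-even revenue = 42,580.45 × $145.38 = $6,190,346.14.
Actual sales revenue = 57,920 × $145.38 = $8,420,409.60.
Margin of safety = $8,420,409.60 − $6,190,346.14 = $2,230,063.

$2,230,063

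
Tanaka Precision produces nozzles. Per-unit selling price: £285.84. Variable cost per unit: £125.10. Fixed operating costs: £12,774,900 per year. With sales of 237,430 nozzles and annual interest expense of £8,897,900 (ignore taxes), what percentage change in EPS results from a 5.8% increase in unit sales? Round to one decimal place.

+13.4%

Total contribution margin = 237,430 × £160.74 = £38,164,498.20.
EBIT = £38,164,498.20 − £12,774,900 = £25,389,598.20.
Interest = £8,897,900.00, so EBIT − I = £16,491,698.20.
DCL = total CM / (EBIT − I) = £38,164,498.20 / £16,491,698.20 = 2.3142.
EPS therefore changes by 2.3142 × (+5.8%) = +13.4%.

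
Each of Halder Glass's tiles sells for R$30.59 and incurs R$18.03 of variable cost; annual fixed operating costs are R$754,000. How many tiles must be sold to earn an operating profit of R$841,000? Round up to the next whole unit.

Each unit contributes R$30.59 − R$18.03 = R$12.56.
Units = (FC + target) / CM = (R$754,000 + R$841,000) / R$12.56 = 126,990.45, so 126,991 tiles.

126,991 tiles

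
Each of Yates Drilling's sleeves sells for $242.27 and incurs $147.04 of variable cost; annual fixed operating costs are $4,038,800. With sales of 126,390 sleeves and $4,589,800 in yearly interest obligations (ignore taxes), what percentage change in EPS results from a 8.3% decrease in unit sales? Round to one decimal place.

-29.3%

Contribution at this volume is 126,390 × $95.23 = $12,036,119.70.
Subtracting fixed costs: EBIT = $12,036,119.70 − $4,038,800 = $7,997,319.70.
After interest of $4,589,800.00, pre-tax earnings = $3,407,519.70.
Degree of combined leverage = contribution ÷ (EBIT − I) = $12,036,119.70 ÷ $3,407,519.70 = 3.5322.
%ΔEPS = DCL × %ΔSales = 3.5322 × -8.3% = -29.3%.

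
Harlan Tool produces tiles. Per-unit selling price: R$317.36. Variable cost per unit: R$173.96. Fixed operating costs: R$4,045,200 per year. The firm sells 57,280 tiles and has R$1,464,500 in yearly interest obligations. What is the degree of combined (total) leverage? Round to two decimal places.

3.04

Total contribution margin = 57,280 × R$143.40 = R$8,213,952.00.
Operating income = contribution − fixed costs = R$8,213,952.00 − R$4,045,200 = R$4,168,752.00. Interest = R$1,464,500.00.
DOL = R$8,213,952.00 ÷ R$4,168,752.00 = 1.9704; DFL = R$4,168,752.00 ÷ R$2,704,252.00 = 1.5416.
DCL = DOL × DFL = 1.9704 × 1.5416 = 3.0376.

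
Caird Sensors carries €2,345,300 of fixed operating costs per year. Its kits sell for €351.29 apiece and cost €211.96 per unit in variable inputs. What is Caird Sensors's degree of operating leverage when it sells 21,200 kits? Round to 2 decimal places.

Total contribution margin = 21,200 × €139.33 = €2,953,796.00.
Operating income = contribution − fixed costs = €2,953,796.00 − €2,345,300 = €608,496.00.
So DOL = total CM / EBIT = €2,953,796.00 / €608,496.00 = 4.8543.

4.85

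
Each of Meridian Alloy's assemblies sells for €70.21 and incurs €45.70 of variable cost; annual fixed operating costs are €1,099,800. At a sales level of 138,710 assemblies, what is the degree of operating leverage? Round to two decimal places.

Contribution at this volume is 138,710 × €24.51 = €3,399,782.10.
EBIT = €3,399,782.10 − €1,099,800 = €2,299,982.10.
Degree of operating leverage = €3,399,782.10 / €2,299,982.10 = 1.4782.

1.48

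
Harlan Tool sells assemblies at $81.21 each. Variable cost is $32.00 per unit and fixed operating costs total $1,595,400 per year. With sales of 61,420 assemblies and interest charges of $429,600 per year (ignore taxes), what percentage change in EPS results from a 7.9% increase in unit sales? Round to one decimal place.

+23.9%

Total contribution margin = 61,420 × $49.21 = $3,022,478.20.
EBIT = $3,022,478.20 − $1,595,400 = $1,427,078.20.
After interest of $429,600.00, pre-tax earnings = $997,478.20.
DCL = total CM / (EBIT − I) = $3,022,478.20 / $997,478.20 = 3.0301.
EPS therefore changes by 3.0301 × (+7.9%) = +23.9%.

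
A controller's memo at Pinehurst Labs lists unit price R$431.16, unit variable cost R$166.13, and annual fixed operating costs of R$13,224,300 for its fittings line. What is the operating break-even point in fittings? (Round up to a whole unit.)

Unit CM = price − variable cost = R$431.16 − R$166.13 = R$265.03.
Units to break even: R$13,224,300 ÷ R$265.03 = 49,897.37, rounded up to 49,898.

49,898 fittings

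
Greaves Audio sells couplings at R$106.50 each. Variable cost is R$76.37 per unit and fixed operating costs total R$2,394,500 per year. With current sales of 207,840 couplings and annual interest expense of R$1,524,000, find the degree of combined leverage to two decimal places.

2.67

Total contribution margin = 207,840 × R$30.13 = R$6,262,219.20.
Subtracting fixed costs: EBIT = R$6,262,219.20 − R$2,394,500 = R$3,867,719.20. Interest = R$1,524,000.00.
DOL = R$6,262,219.20 ÷ R$3,867,719.20 = 1.6191; DFL = R$3,867,719.20 ÷ R$2,343,719.20 = 1.6502.
Combined leverage = 1.6191 × 1.6502 = 2.6718.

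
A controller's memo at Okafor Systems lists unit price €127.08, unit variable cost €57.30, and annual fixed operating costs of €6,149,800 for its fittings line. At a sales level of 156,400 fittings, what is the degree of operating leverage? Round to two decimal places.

Contribution at this volume is 156,400 × €69.78 = €10,913,592.00.
EBIT = €10,913,592.00 − €6,149,800 = €4,763,792.00.
DOL = contribution ÷ EBIT = €10,913,592.00 ÷ €4,763,792.00 = 2.2909.

2.29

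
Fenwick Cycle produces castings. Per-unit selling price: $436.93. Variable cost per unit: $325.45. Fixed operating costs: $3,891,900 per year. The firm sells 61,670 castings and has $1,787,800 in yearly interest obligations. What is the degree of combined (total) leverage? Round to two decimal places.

5.75

Contribution at this volume is 61,670 × $111.48 = $6,874,971.60.
EBIT = $6,874,971.60 − $3,891,900 = $2,983,071.60. Interest = $1,787,800.00.
DOL = $6,874,971.60 ÷ $2,983,071.60 = 2.3047; DFL = $2,983,071.60 ÷ $1,195,271.60 = 2.4957.
DCL = DOL × DFL = 2.3047 × 2.4957 = 5.7518.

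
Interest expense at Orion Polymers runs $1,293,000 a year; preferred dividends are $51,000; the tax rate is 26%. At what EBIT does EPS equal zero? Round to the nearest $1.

Grossing the preferred dividend up to pre-tax terms: $51,000 / (1 − 0.26) = $68,918.92.
Financial break-even EBIT = interest + D_p ÷ (1 − t) = $1,293,000 + $68,918.92 = $1,361,918.92.

$1,361,919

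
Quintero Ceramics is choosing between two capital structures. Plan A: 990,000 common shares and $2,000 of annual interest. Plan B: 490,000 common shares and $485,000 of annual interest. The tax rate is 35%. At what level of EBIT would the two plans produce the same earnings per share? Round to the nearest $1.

At indifference, (EBIT − 2,000)(1 − t)/990,000 = (EBIT − 485,000)(1 − t)/490,000.
The (1 − t) factor cancels: (EBIT − 2,000) × 490,000 = (EBIT − 485,000) × 990,000.
EBIT × (990,000 − 490,000) = 485,000 × 990,000 − 2,000 × 490,000 = 479,170,000,000, so EBIT = 479,170,000,000 ÷ 500,000 = 958,340.00.

$958,340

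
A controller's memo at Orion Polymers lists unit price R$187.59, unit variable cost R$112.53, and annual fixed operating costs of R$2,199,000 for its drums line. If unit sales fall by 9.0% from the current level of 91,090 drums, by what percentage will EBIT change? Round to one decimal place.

Total contribution margin = 91,090 × R$75.06 = R$6,837,215.40.
EBIT = R$6,837,215.40 − R$2,199,000 = R$4,638,215.40.
DOL = contribution ÷ EBIT = R$6,837,215.40 ÷ R$4,638,215.40 = 1.4741.
Operating income changes by 1.4741 × -9.0% = -13.3%.

-13.3%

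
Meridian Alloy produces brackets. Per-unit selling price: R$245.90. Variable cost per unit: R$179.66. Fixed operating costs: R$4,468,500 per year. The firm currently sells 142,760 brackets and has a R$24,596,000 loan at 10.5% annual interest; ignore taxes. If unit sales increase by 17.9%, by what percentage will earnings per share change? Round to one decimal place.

+70.4%

Contribution at this volume is 142,760 × R$66.24 = R$9,456,422.40.
EBIT = R$9,456,422.40 − R$4,468,500 = R$4,987,922.40.
After interest of R$2,582,580.00, pre-tax earnings = R$2,405,342.40.
DCL = total CM / (EBIT − I) = R$9,456,422.40 / R$2,405,342.40 = 3.9314.
%ΔEPS = DCL × %ΔSales = 3.9314 × +17.9% = +70.4%.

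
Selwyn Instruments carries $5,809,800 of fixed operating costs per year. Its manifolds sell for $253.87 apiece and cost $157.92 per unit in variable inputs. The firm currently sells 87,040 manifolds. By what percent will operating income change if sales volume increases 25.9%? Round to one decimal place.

Total contribution margin = 87,040 × $95.95 = $8,351,488.00.
Operating income = contribution − fixed costs = $8,351,488.00 − $5,809,800 = $2,541,688.00.
Degree of operating leverage = $8,351,488.00 / $2,541,688.00 = 3.2858.
Operating income changes by 3.2858 × +25.9% = +85.1%.

+85.1%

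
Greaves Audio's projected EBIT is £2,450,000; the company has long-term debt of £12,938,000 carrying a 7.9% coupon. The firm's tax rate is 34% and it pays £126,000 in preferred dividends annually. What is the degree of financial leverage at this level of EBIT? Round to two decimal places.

1.98

Annual interest charges come to £1,022,102.00.
Pre-tax preferred-dividend burden = £126,000 ÷ (1 − 0.34) = £190,909.09.
DFL = EBIT ÷ [EBIT − I − D_p/(1−t)] = £2,450,000 ÷ [£2,450,000 − £1,022,102.00 − £190,909.09] = £2,450,000 ÷ £1,236,988.91 = 1.9806.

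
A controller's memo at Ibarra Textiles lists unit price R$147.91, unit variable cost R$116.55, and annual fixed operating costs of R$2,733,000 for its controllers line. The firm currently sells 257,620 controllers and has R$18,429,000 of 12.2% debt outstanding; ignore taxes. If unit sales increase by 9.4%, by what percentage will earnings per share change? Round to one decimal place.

Contribution at this volume is 257,620 × R$31.36 = R$8,078,963.20.
EBIT = R$8,078,963.20 − R$2,733,000 = R$5,345,963.20.
After interest of R$2,248,338.00, pre-tax earnings = R$3,097,625.20.
Degree of combined leverage = contribution ÷ (EBIT − I) = R$8,078,963.20 ÷ R$3,097,625.20 = 2.6081.
%ΔEPS = DCL × %ΔSales = 2.6081 × +9.4% = +24.5%.

+24.5%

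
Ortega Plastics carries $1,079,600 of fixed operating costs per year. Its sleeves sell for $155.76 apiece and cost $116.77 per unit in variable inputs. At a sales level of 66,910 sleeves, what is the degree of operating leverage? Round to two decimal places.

Contribution at this volume is 66,910 × $38.99 = $2,608,820.90.
EBIT = $2,608,820.90 − $1,079,600 = $1,529,220.90.
Degree of operating leverage = $2,608,820.90 / $1,529,220.90 = 1.7060.

1.71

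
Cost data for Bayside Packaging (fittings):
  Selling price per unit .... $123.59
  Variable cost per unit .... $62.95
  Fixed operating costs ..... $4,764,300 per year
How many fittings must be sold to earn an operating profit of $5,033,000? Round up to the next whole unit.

Contribution margin per unit = $123.59 − $62.95 = $60.64.
Required volume = (fixed costs + target profit) ÷ CM = ($4,764,300 + $5,033,000) ÷ $60.64 = 161,564.97, so 161,565 fittings.

161,565 fittings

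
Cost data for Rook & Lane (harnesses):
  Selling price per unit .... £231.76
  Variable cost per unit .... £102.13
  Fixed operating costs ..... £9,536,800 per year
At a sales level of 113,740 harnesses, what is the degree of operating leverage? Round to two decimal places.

2.83

At 113,740 units, contribution = 113,740 × £129.63 = £14,744,116.20.
Subtracting fixed costs: EBIT = £14,744,116.20 − £9,536,800 = £5,207,316.20.
So DOL = total CM / EBIT = £14,744,116.20 / £5,207,316.20 = 2.8314.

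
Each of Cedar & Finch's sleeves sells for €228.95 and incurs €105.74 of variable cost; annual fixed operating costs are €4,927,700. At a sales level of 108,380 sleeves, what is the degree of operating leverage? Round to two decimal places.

1.58

At 108,380 units, contribution = 108,380 × €123.21 = €13,353,499.80.
Subtracting fixed costs: EBIT = €13,353,499.80 − €4,927,700 = €8,425,799.80.
Degree of operating leverage = €13,353,499.80 / €8,425,799.80 = 1.5848.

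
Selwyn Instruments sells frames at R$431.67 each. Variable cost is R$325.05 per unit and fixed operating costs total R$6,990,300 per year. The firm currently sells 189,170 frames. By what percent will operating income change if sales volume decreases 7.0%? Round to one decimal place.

-10.7%

Contribution at this volume is 189,170 × R$106.62 = R$20,169,305.40.
EBIT = R$20,169,305.40 − R$6,990,300 = R$13,179,005.40.
DOL = contribution ÷ EBIT = R$20,169,305.40 ÷ R$13,179,005.40 = 1.5304.
So EBIT moves 1.5304 × (-7.0%) = -10.7%.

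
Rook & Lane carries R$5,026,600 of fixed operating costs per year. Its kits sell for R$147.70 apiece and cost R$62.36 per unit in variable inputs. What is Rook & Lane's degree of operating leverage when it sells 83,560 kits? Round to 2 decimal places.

3.39

Total contribution margin = 83,560 × R$85.34 = R$7,131,010.40.
EBIT = R$7,131,010.40 − R$5,026,600 = R$2,104,410.40.
DOL = contribution ÷ EBIT = R$7,131,010.40 ÷ R$2,104,410.40 = 3.3886.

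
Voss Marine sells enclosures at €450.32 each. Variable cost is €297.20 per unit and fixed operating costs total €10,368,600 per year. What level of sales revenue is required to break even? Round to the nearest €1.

€30,493,652

CM per unit = €450.32 − €297.20 = €153.12; CM ratio = €153.12 / €450.32 = 0.3400.
Break-even revenue = fixed costs × price ÷ CM = €10,368,600 × €450.32 ÷ €153.12 = €30,493,652.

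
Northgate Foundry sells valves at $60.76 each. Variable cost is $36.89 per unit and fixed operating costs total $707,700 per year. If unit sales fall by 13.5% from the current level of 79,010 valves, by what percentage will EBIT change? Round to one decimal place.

-21.6%

Total contribution margin = 79,010 × $23.87 = $1,885,968.70.
Subtracting fixed costs: EBIT = $1,885,968.70 − $707,700 = $1,178,268.70.
DOL = contribution ÷ EBIT = $1,885,968.70 ÷ $1,178,268.70 = 1.6006.
Operating income changes by 1.6006 × -13.5% = -21.6%.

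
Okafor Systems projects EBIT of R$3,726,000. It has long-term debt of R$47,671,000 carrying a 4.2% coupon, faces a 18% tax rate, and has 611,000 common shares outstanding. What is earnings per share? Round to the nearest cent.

R$2.31

Interest = R$2,002,182.00, so EBT = R$3,726,000 − R$2,002,182.00 = R$1,723,818.00.
After tax at 18%: net income = R$1,723,818.00 × 0.82 = R$1,413,530.76.
Per share: R$1,413,530.76 / 611,000 shares = R$2.31.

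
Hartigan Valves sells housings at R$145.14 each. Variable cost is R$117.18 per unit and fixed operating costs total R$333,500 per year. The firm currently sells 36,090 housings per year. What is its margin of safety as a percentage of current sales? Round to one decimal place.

66.9%

Each unit contributes R$145.14 − R$117.18 = R$27.96. Break-even units = R$333,500 ÷ R$27.96 = 11,927.75; break-even revenue = 11,927.75 × R$145.14 = R$1,731,194.21.
Current sales = 36,090 × R$145.14 = R$5,238,102.60.
Margin of safety = (R$5,238,102.60 − R$1,731,194.21) ÷ R$5,238,102.60 = 66.9%.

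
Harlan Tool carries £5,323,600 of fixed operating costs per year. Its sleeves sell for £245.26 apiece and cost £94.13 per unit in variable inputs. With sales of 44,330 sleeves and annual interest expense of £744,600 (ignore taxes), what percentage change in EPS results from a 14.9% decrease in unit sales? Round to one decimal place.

Contribution at this volume is 44,330 × £151.13 = £6,699,592.90.
EBIT = £6,699,592.90 − £5,323,600 = £1,375,992.90.
Interest = £744,600.00, so EBIT − I = £631,392.90.
Degree of combined leverage = contribution ÷ (EBIT − I) = £6,699,592.90 ÷ £631,392.90 = 10.6108.
EPS therefore changes by 10.6108 × (-14.9%) = -158.1%.

-158.1%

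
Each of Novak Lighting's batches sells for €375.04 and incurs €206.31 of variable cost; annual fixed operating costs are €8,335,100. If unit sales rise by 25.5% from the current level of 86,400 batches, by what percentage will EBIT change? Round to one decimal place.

+59.5%

Contribution at this volume is 86,400 × €168.73 = €14,578,272.00.
EBIT = €14,578,272.00 − €8,335,100 = €6,243,172.00.
So DOL = total CM / EBIT = €14,578,272.00 / €6,243,172.00 = 2.3351.
%ΔEBIT = DOL × %ΔSales = 2.3351 × +25.5% = +59.5%.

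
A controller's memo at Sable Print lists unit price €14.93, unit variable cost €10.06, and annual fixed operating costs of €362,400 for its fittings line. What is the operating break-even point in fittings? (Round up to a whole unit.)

Each unit contributes €14.93 − €10.06 = €4.87.
Break-even Q = €362,400 / €4.87 = 74,414.78 → 74,415 fittings.

74,415 fittings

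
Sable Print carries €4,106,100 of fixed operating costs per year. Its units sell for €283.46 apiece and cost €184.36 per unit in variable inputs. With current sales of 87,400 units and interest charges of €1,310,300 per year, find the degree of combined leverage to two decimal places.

At 87,400 units, contribution = 87,400 × €99.10 = €8,661,340.00.
Operating income = contribution − fixed costs = €8,661,340.00 − €4,106,100 = €4,555,240.00. Interest = €1,310,300.00.
DOL = €8,661,340.00 ÷ €4,555,240.00 = 1.9014; DFL = €4,555,240.00 ÷ €3,244,940.00 = 1.4038.
DCL = DOL × DFL = 1.9014 × 1.4038 = 2.6692.

2.67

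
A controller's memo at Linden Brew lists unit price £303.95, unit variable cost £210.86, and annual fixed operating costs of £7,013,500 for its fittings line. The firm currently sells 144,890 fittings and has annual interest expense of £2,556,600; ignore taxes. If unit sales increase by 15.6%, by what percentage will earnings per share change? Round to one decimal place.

Total contribution margin = 144,890 × £93.09 = £13,487,810.10.
EBIT = £13,487,810.10 − £7,013,500 = £6,474,310.10.
Interest = £2,556,600.00, so EBIT − I = £3,917,710.10.
Degree of combined leverage = contribution ÷ (EBIT − I) = £13,487,810.10 ÷ £3,917,710.10 = 3.4428.
EPS therefore changes by 3.4428 × (+15.6%) = +53.7%.

+53.7%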